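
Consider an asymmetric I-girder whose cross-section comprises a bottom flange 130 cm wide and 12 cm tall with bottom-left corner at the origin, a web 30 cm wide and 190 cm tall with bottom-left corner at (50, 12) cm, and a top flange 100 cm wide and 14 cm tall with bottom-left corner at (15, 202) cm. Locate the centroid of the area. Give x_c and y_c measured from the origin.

bottom flange: A = 130 × 12 = 1560.00, centroid at (65.00, 6.00).
web: A = 30 × 190 = 5700.00, centroid at (65.00, 107.00).
top flange: A = 100 × 14 = 1400.00, centroid at (65.00, 209.00).
ΣA = 8660.00 cm², ΣAx_c = 562900.00 cm³, ΣAy_c = 911860.00 cm³.
x_c = 562900.00/8660.00 = 65.00 cm; y_c = 911860.00/8660.00 = 105.30 cm.

x_c = 65.00 cm, y_c = 105.30 cm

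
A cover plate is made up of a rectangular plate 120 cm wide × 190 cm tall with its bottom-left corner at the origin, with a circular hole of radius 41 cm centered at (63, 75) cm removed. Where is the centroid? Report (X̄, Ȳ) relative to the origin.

Part | A | x̄ᵢ | ȳᵢ | A·x̄ᵢ | A·ȳᵢ
plate | 22800.00 | 60.00 | 95.00 | 1368000.00 | 2166000.00
hole | -5281.02 | 63.00 | 75.00 | -332704.09 | -396076.29
Σ | 17518.98 |  |  | 1035295.91 | 1769923.71
X̄ = 1035295.91 / 17518.98 = 59.10 cm
Ȳ = 1769923.71 / 17518.98 = 101.03 cm

X̄ = 59.10 cm, Ȳ = 101.03 cm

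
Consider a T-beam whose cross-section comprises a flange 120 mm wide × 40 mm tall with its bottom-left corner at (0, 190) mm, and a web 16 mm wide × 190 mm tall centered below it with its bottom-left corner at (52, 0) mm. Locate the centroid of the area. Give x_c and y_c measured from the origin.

web: A = 16 × 190 = 3040.00, centroid at (60.00, 95.00).
flange: A = 120 × 40 = 4800.00, centroid at (60.00, 210.00).
ΣA = 7840.00 mm²
ΣAx_c = (3040.00)(60.00) + (4800.00)(60.00) = 470400.00 mm³
ΣAy_c = (3040.00)(95.00) + (4800.00)(210.00) = 1296800.00 mm³
x_c = 470400.00 / 7840.00 = 60.00 mm
y_c = 1296800.00 / 7840.00 = 165.41 mm

x_c = 60.00 mm, y_c = 165.41 mm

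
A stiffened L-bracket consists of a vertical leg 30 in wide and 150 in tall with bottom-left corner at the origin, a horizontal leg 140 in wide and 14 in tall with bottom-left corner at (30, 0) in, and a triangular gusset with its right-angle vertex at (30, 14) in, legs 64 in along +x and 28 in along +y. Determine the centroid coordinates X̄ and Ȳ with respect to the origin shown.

Part | A | x̄ᵢ | ȳᵢ | A·x̄ᵢ | A·ȳᵢ
vertical leg | 4500.00 | 15.00 | 75.00 | 67500.00 | 337500.00
horizontal leg | 1960.00 | 100.00 | 7.00 | 196000.00 | 13720.00
gusset | 896.00 | 51.33 | 23.33 | 45994.67 | 20906.67
Σ | 7356.00 |  |  | 309494.67 | 372126.67
X̄ = 309494.67 / 7356.00 = 42.07 in
Ȳ = 372126.67 / 7356.00 = 50.59 in

X̄ = 42.07 in, Ȳ = 50.59 in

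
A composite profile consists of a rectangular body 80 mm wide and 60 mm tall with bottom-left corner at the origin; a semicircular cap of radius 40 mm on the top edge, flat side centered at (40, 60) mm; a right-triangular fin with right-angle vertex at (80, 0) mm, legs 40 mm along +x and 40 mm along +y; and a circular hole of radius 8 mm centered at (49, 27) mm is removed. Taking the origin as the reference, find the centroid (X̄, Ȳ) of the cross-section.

X̄ = 45.16 mm, Ȳ = 43.31 mm

rectangular body: A = 80 × 60 = 4800.00, centroid at (40.00, 30.00).
semicircular top: A = ½π·40² = 2513.27, centroid at (40.00, 76.98).
triangular fin: A = ½·40·40 = 800.00, centroid at (93.33, 13.33).
hole: A = −π·8² = -201.06, centroid at (49.00, 27.00).
ΣA = 7912.21 mm², ΣAX̄ = 357345.60 mm³, ΣAȲ = 342701.11 mm³.
X̄ = 357345.60/7912.21 = 45.16 mm; Ȳ = 342701.11/7912.21 = 43.31 mm.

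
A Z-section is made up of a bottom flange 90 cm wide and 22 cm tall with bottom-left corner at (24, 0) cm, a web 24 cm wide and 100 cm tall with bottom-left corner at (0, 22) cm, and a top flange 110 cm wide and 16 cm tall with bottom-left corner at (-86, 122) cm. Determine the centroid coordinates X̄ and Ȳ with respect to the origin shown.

X̄ = 18.06 cm, Ȳ = 68.95 cm

bottom flange: A = 90 × 22 = 1980.00, centroid at (69.00, 11.00).
web: A = 24 × 100 = 2400.00, centroid at (12.00, 72.00).
top flange: A = 110 × 16 = 1760.00, centroid at (-31.00, 130.00).
ΣA = 6140.00 cm²
ΣAX̄ = (1980.00)(69.00) + (2400.00)(12.00) + (1760.00)(-31.00) = 110860.00 cm³
ΣAȲ = (1980.00)(11.00) + (2400.00)(72.00) + (1760.00)(130.00) = 423380.00 cm³
X̄ = 110860.00 / 6140.00 = 18.06 cm
Ȳ = 423380.00 / 6140.00 = 68.95 cm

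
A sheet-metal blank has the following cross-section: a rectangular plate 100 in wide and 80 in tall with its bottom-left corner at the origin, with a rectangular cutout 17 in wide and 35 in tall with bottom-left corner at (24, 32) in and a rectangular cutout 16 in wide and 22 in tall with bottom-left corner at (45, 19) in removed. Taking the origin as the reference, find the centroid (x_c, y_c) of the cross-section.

x_c = 51.33 in, y_c = 39.70 in

Part | A | x̄ᵢ | ȳᵢ | A·x̄ᵢ | A·ȳᵢ
plate | 8000.00 | 50.00 | 40.00 | 400000.00 | 320000.00
hole 1 | -595.00 | 32.50 | 49.50 | -19337.50 | -29452.50
hole 2 | -352.00 | 53.00 | 30.00 | -18656.00 | -10560.00
Σ | 7053.00 |  |  | 362006.50 | 279987.50
x_c = 362006.50 / 7053.00 = 51.33 in
y_c = 279987.50 / 7053.00 = 39.70 in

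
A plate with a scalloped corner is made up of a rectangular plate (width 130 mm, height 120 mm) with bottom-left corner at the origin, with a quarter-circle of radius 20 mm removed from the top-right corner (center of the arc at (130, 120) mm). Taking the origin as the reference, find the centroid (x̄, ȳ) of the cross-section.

plate: A = 130 × 120 = 15600.00, centroid at (65.00, 60.00).
removed quarter-circle: A = −¼π·20² = -314.16, centroid at (121.51, 111.51).
ΣA = 15285.84 mm², ΣAx̄ = 975825.96 mm³, ΣAȳ = 900967.55 mm³.
x̄ = 975825.96/15285.84 = 63.84 mm; ȳ = 900967.55/15285.84 = 58.94 mm.

x̄ = 63.84 mm, ȳ = 58.94 mm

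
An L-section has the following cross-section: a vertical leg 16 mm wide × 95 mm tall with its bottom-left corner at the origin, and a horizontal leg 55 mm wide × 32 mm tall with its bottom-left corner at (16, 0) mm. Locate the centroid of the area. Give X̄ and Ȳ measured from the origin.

X̄ = 27.05 mm, Ȳ = 30.60 mm

vertical leg: A = 16 × 95 = 1520.00, centroid at (8.00, 47.50).
horizontal leg: A = 55 × 32 = 1760.00, centroid at (43.50, 16.00).
ΣA = 3280.00 mm²
ΣAX̄ = (1520.00)(8.00) + (1760.00)(43.50) = 88720.00 mm³
ΣAȲ = (1520.00)(47.50) + (1760.00)(16.00) = 100360.00 mm³
X̄ = 88720.00 / 3280.00 = 27.05 mm
Ȳ = 100360.00 / 3280.00 = 30.60 mm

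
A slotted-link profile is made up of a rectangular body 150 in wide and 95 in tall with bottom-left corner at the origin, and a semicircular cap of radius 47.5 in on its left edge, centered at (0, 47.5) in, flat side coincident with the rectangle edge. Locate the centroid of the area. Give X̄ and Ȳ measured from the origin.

rectangular body: A = 150 × 95 = 14250.00, centroid at (75.00, 47.50).
semicircular end: A = ½π·47.5² = 3544.11, centroid at (-20.16, 47.50).
ΣA = 17794.11 in², ΣAX̄ = 997302.08 in³, ΣAȲ = 845220.19 in³.
X̄ = 997302.08/17794.11 = 56.05 in; Ȳ = 845220.19/17794.11 = 47.50 in.

X̄ = 56.05 in, Ȳ = 47.50 in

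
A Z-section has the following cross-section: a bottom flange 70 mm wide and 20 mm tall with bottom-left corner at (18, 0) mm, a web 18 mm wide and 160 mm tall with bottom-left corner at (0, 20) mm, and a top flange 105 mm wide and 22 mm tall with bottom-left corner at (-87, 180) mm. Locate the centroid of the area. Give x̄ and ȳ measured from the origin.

Part | A | x̄ᵢ | ȳᵢ | A·x̄ᵢ | A·ȳᵢ
bottom flange | 1400.00 | 53.00 | 10.00 | 74200.00 | 14000.00
web | 2880.00 | 9.00 | 100.00 | 25920.00 | 288000.00
top flange | 2310.00 | -34.50 | 191.00 | -79695.00 | 441210.00
Σ | 6590.00 |  |  | 20425.00 | 743210.00
x̄ = 20425.00 / 6590.00 = 3.10 mm
ȳ = 743210.00 / 6590.00 = 112.78 mm

x̄ = 3.10 mm, ȳ = 112.78 mm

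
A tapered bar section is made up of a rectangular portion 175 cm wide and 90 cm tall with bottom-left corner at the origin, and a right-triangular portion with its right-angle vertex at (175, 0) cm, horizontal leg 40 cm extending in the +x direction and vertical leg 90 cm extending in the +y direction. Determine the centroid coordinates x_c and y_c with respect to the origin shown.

x_c = 97.84 cm, y_c = 43.46 cm

rectangular portion: A = 175 × 90 = 15750.00, centroid at (87.50, 45.00).
triangular portion: A = ½·40·90 = 1800.00, centroid at (188.33, 30.00).
ΣA = 17550.00 cm², ΣAx_c = 1717125.00 cm³, ΣAy_c = 762750.00 cm³.
x_c = 1717125.00/17550.00 = 97.84 cm; y_c = 762750.00/17550.00 = 43.46 cm.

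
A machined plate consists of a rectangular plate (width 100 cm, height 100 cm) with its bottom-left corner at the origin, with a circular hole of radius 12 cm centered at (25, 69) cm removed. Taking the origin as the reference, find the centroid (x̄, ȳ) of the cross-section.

x̄ = 51.18 cm, ȳ = 49.10 cm

plate: A = 100 × 100 = 10000.00, centroid at (50.00, 50.00).
hole: A = −π·12² = -452.39, centroid at (25.00, 69.00).
ΣA = 9547.61 cm², ΣAx̄ = 488690.27 cm³, ΣAȳ = 468785.14 cm³.
x̄ = 488690.27/9547.61 = 51.18 cm; ȳ = 468785.14/9547.61 = 49.10 cm.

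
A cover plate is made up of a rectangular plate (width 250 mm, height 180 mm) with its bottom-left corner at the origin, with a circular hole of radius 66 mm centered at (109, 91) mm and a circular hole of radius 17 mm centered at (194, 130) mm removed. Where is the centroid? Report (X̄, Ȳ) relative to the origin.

X̄ = 130.14 mm, Ȳ = 88.36 mm

Part | A | x̄ᵢ | ȳᵢ | A·x̄ᵢ | A·ȳᵢ
plate | 45000.00 | 125.00 | 90.00 | 5625000.00 | 4050000.00
hole 1 | -13684.78 | 109.00 | 91.00 | -1491640.76 | -1245314.76
hole 2 | -907.92 | 194.00 | 130.00 | -176136.53 | -118029.64
Σ | 30407.30 |  |  | 3957222.71 | 2686655.60
X̄ = 3957222.71 / 30407.30 = 130.14 mm
Ȳ = 2686655.60 / 30407.30 = 88.36 mm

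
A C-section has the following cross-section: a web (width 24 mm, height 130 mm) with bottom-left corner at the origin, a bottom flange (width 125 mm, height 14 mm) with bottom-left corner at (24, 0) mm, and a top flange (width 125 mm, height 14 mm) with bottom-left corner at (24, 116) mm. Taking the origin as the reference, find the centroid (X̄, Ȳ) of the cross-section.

web: A = 24 × 130 = 3120.00, centroid at (12.00, 65.00).
bottom flange: A = 125 × 14 = 1750.00, centroid at (86.50, 7.00).
top flange: A = 125 × 14 = 1750.00, centroid at (86.50, 123.00).
ΣA = 6620.00 mm²
ΣAX̄ = (3120.00)(12.00) + (1750.00)(86.50) + (1750.00)(86.50) = 340190.00 mm³
ΣAȲ = (3120.00)(65.00) + (1750.00)(7.00) + (1750.00)(123.00) = 430300.00 mm³
X̄ = 340190.00 / 6620.00 = 51.39 mm
Ȳ = 430300.00 / 6620.00 = 65.00 mm

X̄ = 51.39 mm, Ȳ = 65.00 mm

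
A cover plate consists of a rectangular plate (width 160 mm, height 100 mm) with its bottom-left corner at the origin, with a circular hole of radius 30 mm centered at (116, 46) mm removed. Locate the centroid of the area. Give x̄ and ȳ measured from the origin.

x̄ = 72.27 mm, ȳ = 50.86 mm

Part | A | x̄ᵢ | ȳᵢ | A·x̄ᵢ | A·ȳᵢ
plate | 16000.00 | 80.00 | 50.00 | 1280000.00 | 800000.00
hole | -2827.43 | 116.00 | 46.00 | -327982.27 | -130061.94
Σ | 13172.57 |  |  | 952017.73 | 669938.06
x̄ = 952017.73 / 13172.57 = 72.27 mm
ȳ = 669938.06 / 13172.57 = 50.86 mm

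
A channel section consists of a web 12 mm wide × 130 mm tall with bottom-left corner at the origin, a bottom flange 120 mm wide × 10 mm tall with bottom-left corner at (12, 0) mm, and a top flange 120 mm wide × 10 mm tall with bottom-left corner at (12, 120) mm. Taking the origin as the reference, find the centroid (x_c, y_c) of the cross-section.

x_c = 46.00 mm, y_c = 65.00 mm

web: A = 12 × 130 = 1560.00, centroid at (6.00, 65.00).
bottom flange: A = 120 × 10 = 1200.00, centroid at (72.00, 5.00).
top flange: A = 120 × 10 = 1200.00, centroid at (72.00, 125.00).
ΣA = 3960.00 mm², ΣAx_c = 182160.00 mm³, ΣAy_c = 257400.00 mm³.
x_c = 182160.00/3960.00 = 46.00 mm; y_c = 257400.00/3960.00 = 65.00 mm.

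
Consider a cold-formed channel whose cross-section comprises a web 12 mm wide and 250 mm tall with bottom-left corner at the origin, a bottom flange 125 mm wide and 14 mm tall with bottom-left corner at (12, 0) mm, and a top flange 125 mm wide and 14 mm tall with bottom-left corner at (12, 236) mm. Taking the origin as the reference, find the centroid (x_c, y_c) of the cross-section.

x_c = 42.88 mm, y_c = 125.00 mm

Part | A | x̄ᵢ | ȳᵢ | A·x̄ᵢ | A·ȳᵢ
web | 3000.00 | 6.00 | 125.00 | 18000.00 | 375000.00
bottom flange | 1750.00 | 74.50 | 7.00 | 130375.00 | 12250.00
top flange | 1750.00 | 74.50 | 243.00 | 130375.00 | 425250.00
Σ | 6500.00 |  |  | 278750.00 | 812500.00
x_c = 278750.00 / 6500.00 = 42.88 mm
y_c = 812500.00 / 6500.00 = 125.00 mm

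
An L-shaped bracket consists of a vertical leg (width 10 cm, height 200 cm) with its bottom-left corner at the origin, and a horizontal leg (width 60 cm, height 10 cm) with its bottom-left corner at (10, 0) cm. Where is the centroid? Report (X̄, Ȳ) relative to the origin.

X̄ = 13.08 cm, Ȳ = 78.08 cm

Part | A | x̄ᵢ | ȳᵢ | A·x̄ᵢ | A·ȳᵢ
vertical leg | 2000.00 | 5.00 | 100.00 | 10000.00 | 200000.00
horizontal leg | 600.00 | 40.00 | 5.00 | 24000.00 | 3000.00
Σ | 2600.00 |  |  | 34000.00 | 203000.00
X̄ = 34000.00 / 2600.00 = 13.08 cm
Ȳ = 203000.00 / 2600.00 = 78.08 cm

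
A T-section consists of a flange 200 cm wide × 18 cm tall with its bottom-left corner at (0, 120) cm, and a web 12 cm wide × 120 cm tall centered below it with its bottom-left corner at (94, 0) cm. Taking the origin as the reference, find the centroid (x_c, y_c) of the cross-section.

x_c = 100.00 cm, y_c = 109.29 cm

web: A = 12 × 120 = 1440.00, centroid at (100.00, 60.00).
flange: A = 200 × 18 = 3600.00, centroid at (100.00, 129.00).
ΣA = 5040.00 cm², ΣAx_c = 504000.00 cm³, ΣAy_c = 550800.00 cm³.
x_c = 504000.00/5040.00 = 100.00 cm; y_c = 550800.00/5040.00 = 109.29 cm.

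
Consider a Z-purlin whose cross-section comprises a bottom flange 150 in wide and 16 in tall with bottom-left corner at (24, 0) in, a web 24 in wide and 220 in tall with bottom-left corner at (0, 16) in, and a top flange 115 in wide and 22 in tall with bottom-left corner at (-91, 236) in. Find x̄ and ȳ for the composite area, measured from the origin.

x̄ = 21.18 in, ȳ = 128.25 in

bottom flange: A = 150 × 16 = 2400.00, centroid at (99.00, 8.00).
web: A = 24 × 220 = 5280.00, centroid at (12.00, 126.00).
top flange: A = 115 × 22 = 2530.00, centroid at (-33.50, 247.00).
ΣA = 10210.00 in²
ΣAx̄ = (2400.00)(99.00) + (5280.00)(12.00) + (2530.00)(-33.50) = 216205.00 in³
ΣAȳ = (2400.00)(8.00) + (5280.00)(126.00) + (2530.00)(247.00) = 1309390.00 in³
x̄ = 216205.00 / 10210.00 = 21.18 in
ȳ = 1309390.00 / 10210.00 = 128.25 in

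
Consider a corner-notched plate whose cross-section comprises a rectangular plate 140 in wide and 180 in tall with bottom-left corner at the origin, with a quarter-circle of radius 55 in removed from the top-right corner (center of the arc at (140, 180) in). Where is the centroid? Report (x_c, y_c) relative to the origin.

plate: A = 140 × 180 = 25200.00, centroid at (70.00, 90.00).
removed quarter-circle: A = −¼π·55² = -2375.83, centroid at (116.66, 156.66).
ΣA = 22824.17 in²
ΣAx_c = (25200.00)(70.00) + (-2375.83)(116.66) = 1486842.21 in³
ΣAy_c = (25200.00)(90.00) + (-2375.83)(156.66) = 1895809.03 in³
x_c = 1486842.21 / 22824.17 = 65.14 in
y_c = 1895809.03 / 22824.17 = 83.06 in

x_c = 65.14 in, y_c = 83.06 in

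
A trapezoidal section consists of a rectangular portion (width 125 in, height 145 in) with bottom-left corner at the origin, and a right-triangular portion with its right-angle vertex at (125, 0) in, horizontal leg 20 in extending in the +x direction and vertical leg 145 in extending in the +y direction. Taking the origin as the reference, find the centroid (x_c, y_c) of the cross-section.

rectangular portion: A = 125 × 145 = 18125.00, centroid at (62.50, 72.50).
triangular portion: A = ½·20·145 = 1450.00, centroid at (131.67, 48.33).
ΣA = 19575.00 in², ΣAx_c = 1323729.17 in³, ΣAy_c = 1384145.83 in³.
x_c = 1323729.17/19575.00 = 67.62 in; y_c = 1384145.83/19575.00 = 70.71 in.

x_c = 67.62 in, y_c = 70.71 in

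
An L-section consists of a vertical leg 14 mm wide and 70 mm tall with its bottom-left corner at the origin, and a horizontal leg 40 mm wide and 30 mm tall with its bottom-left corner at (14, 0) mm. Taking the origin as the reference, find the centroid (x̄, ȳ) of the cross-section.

x̄ = 21.86 mm, ȳ = 23.99 mm

vertical leg: A = 14 × 70 = 980.00, centroid at (7.00, 35.00).
horizontal leg: A = 40 × 30 = 1200.00, centroid at (34.00, 15.00).
ΣA = 2180.00 mm²
ΣAx̄ = (980.00)(7.00) + (1200.00)(34.00) = 47660.00 mm³
ΣAȳ = (980.00)(35.00) + (1200.00)(15.00) = 52300.00 mm³
x̄ = 47660.00 / 2180.00 = 21.86 mm
ȳ = 52300.00 / 2180.00 = 23.99 mm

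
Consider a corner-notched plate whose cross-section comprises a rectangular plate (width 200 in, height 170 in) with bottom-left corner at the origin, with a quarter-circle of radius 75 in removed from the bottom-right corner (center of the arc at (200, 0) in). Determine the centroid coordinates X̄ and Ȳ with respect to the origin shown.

X̄ = 89.82 in, Ȳ = 92.94 in

plate: A = 200 × 170 = 34000.00, centroid at (100.00, 85.00).
removed quarter-circle: A = −¼π·75² = -4417.86, centroid at (168.17, 31.83).
ΣA = 29582.14 in²
ΣAX̄ = (34000.00)(100.00) + (-4417.86)(168.17) = 2657052.07 in³
ΣAȲ = (34000.00)(85.00) + (-4417.86)(31.83) = 2749375.00 in³
X̄ = 2657052.07 / 29582.14 = 89.82 in
Ȳ = 2749375.00 / 29582.14 = 92.94 in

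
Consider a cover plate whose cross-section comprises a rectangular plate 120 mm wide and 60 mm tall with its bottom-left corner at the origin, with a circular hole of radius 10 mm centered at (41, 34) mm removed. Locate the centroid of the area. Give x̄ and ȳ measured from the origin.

x̄ = 60.87 mm, ȳ = 29.82 mm

plate: A = 120 × 60 = 7200.00, centroid at (60.00, 30.00).
hole: A = −π·10² = -314.16, centroid at (41.00, 34.00).
ΣA = 6885.84 mm²
ΣAx̄ = (7200.00)(60.00) + (-314.16)(41.00) = 419119.47 mm³
ΣAȳ = (7200.00)(30.00) + (-314.16)(34.00) = 205318.58 mm³
x̄ = 419119.47 / 6885.84 = 60.87 mm
ȳ = 205318.58 / 6885.84 = 29.82 mm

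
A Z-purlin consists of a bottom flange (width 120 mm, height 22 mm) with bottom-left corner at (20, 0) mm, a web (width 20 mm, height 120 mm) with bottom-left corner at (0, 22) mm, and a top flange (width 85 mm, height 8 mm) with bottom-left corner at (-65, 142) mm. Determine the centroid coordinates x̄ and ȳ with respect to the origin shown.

x̄ = 38.44 mm, ȳ = 56.84 mm

bottom flange: A = 120 × 22 = 2640.00, centroid at (80.00, 11.00).
web: A = 20 × 120 = 2400.00, centroid at (10.00, 82.00).
top flange: A = 85 × 8 = 680.00, centroid at (-22.50, 146.00).
ΣA = 5720.00 mm², ΣAx̄ = 219900.00 mm³, ΣAȳ = 325120.00 mm³.
x̄ = 219900.00/5720.00 = 38.44 mm; ȳ = 325120.00/5720.00 = 56.84 mm.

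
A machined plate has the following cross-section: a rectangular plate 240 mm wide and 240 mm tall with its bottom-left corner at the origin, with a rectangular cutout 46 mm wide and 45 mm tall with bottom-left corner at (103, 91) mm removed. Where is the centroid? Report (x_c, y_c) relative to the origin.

x_c = 119.78 mm, y_c = 120.24 mm

plate: A = 240 × 240 = 57600.00, centroid at (120.00, 120.00).
hole: A = −(46 × 45) = -2070.00, centroid at (126.00, 113.50).
ΣA = 55530.00 mm², ΣAx_c = 6651180.00 mm³, ΣAy_c = 6677055.00 mm³.
x_c = 6651180.00/55530.00 = 119.78 mm; y_c = 6677055.00/55530.00 = 120.24 mm.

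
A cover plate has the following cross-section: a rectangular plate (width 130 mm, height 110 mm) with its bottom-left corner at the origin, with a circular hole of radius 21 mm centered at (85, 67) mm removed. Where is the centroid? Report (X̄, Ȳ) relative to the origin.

plate: A = 130 × 110 = 14300.00, centroid at (65.00, 55.00).
hole: A = −π·21² = -1385.44, centroid at (85.00, 67.00).
ΣA = 12914.56 mm²
ΣAX̄ = (14300.00)(65.00) + (-1385.44)(85.00) = 811737.40 mm³
ΣAȲ = (14300.00)(55.00) + (-1385.44)(67.00) = 693675.36 mm³
X̄ = 811737.40 / 12914.56 = 62.85 mm
Ȳ = 693675.36 / 12914.56 = 53.71 mm

X̄ = 62.85 mm, Ȳ = 53.71 mm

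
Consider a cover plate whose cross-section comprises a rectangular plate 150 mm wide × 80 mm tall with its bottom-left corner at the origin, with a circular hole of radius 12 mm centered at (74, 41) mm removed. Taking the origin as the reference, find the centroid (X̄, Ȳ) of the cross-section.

plate: A = 150 × 80 = 12000.00, centroid at (75.00, 40.00).
hole: A = −π·12² = -452.39, centroid at (74.00, 41.00).
ΣA = 11547.61 mm²
ΣAX̄ = (12000.00)(75.00) + (-452.39)(74.00) = 866523.19 mm³
ΣAȲ = (12000.00)(40.00) + (-452.39)(41.00) = 461452.04 mm³
X̄ = 866523.19 / 11547.61 = 75.04 mm
Ȳ = 461452.04 / 11547.61 = 39.96 mm

X̄ = 75.04 mm, Ȳ = 39.96 mm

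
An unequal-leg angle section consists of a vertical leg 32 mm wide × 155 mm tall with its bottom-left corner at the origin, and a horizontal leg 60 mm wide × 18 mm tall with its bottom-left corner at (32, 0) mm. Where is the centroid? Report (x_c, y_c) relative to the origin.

x_c = 24.23 mm, y_c = 65.25 mm

vertical leg: A = 32 × 155 = 4960.00, centroid at (16.00, 77.50).
horizontal leg: A = 60 × 18 = 1080.00, centroid at (62.00, 9.00).
ΣA = 6040.00 mm²
ΣAx_c = (4960.00)(16.00) + (1080.00)(62.00) = 146320.00 mm³
ΣAy_c = (4960.00)(77.50) + (1080.00)(9.00) = 394120.00 mm³
x_c = 146320.00 / 6040.00 = 24.23 mm
y_c = 394120.00 / 6040.00 = 65.25 mm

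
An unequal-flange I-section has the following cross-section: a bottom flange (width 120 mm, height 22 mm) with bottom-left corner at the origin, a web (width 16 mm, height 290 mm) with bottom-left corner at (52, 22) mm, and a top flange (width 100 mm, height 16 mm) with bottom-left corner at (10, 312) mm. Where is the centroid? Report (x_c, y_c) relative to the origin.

x_c = 60.00 mm, y_c = 148.19 mm

Part | A | x̄ᵢ | ȳᵢ | A·x̄ᵢ | A·ȳᵢ
bottom flange | 2640.00 | 60.00 | 11.00 | 158400.00 | 29040.00
web | 4640.00 | 60.00 | 167.00 | 278400.00 | 774880.00
top flange | 1600.00 | 60.00 | 320.00 | 96000.00 | 512000.00
Σ | 8880.00 |  |  | 532800.00 | 1315920.00
x_c = 532800.00 / 8880.00 = 60.00 mm
y_c = 1315920.00 / 8880.00 = 148.19 mm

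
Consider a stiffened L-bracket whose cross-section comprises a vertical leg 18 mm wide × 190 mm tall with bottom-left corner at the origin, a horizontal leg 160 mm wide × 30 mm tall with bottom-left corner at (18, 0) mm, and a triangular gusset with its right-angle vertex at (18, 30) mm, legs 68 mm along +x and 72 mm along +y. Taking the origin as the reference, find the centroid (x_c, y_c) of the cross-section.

Part | A | x̄ᵢ | ȳᵢ | A·x̄ᵢ | A·ȳᵢ
vertical leg | 3420.00 | 9.00 | 95.00 | 30780.00 | 324900.00
horizontal leg | 4800.00 | 98.00 | 15.00 | 470400.00 | 72000.00
gusset | 2448.00 | 40.67 | 54.00 | 99552.00 | 132192.00
Σ | 10668.00 |  |  | 600732.00 | 529092.00
x_c = 600732.00 / 10668.00 = 56.31 mm
y_c = 529092.00 / 10668.00 = 49.60 mm

x_c = 56.31 mm, y_c = 49.60 mm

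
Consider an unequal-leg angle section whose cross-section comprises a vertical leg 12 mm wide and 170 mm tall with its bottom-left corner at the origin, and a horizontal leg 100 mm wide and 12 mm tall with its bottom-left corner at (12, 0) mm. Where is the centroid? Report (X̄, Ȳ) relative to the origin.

X̄ = 26.74 mm, Ȳ = 55.74 mm

vertical leg: A = 12 × 170 = 2040.00, centroid at (6.00, 85.00).
horizontal leg: A = 100 × 12 = 1200.00, centroid at (62.00, 6.00).
ΣA = 3240.00 mm²
ΣAX̄ = (2040.00)(6.00) + (1200.00)(62.00) = 86640.00 mm³
ΣAȲ = (2040.00)(85.00) + (1200.00)(6.00) = 180600.00 mm³
X̄ = 86640.00 / 3240.00 = 26.74 mm
Ȳ = 180600.00 / 3240.00 = 55.74 mm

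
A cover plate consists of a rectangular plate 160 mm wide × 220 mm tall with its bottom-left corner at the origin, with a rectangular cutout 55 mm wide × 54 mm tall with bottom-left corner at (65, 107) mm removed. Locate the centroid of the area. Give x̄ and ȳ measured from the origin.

Part | A | x̄ᵢ | ȳᵢ | A·x̄ᵢ | A·ȳᵢ
plate | 35200.00 | 80.00 | 110.00 | 2816000.00 | 3872000.00
hole | -2970.00 | 92.50 | 134.00 | -274725.00 | -397980.00
Σ | 32230.00 |  |  | 2541275.00 | 3474020.00
x̄ = 2541275.00 / 32230.00 = 78.85 mm
ȳ = 3474020.00 / 32230.00 = 107.79 mm

x̄ = 78.85 mm, ȳ = 107.79 mm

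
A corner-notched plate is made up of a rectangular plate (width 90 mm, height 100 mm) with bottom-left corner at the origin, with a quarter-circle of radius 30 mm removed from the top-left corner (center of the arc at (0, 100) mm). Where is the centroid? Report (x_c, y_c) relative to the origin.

plate: A = 90 × 100 = 9000.00, centroid at (45.00, 50.00).
removed quarter-circle: A = −¼π·30² = -706.86, centroid at (12.73, 87.27).
ΣA = 8293.14 mm²
ΣAx_c = (9000.00)(45.00) + (-706.86)(12.73) = 396000.00 mm³
ΣAy_c = (9000.00)(50.00) + (-706.86)(87.27) = 388314.17 mm³
x_c = 396000.00 / 8293.14 = 47.75 mm
y_c = 388314.17 / 8293.14 = 46.82 mm

x_c = 47.75 mm, y_c = 46.82 mm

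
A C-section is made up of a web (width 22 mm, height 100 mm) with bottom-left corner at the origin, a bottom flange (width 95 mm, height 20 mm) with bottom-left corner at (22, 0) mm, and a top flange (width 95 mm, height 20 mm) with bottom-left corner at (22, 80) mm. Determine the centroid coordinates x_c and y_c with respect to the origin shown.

web: A = 22 × 100 = 2200.00, centroid at (11.00, 50.00).
bottom flange: A = 95 × 20 = 1900.00, centroid at (69.50, 10.00).
top flange: A = 95 × 20 = 1900.00, centroid at (69.50, 90.00).
ΣA = 6000.00 mm²
ΣAx_c = (2200.00)(11.00) + (1900.00)(69.50) + (1900.00)(69.50) = 288300.00 mm³
ΣAy_c = (2200.00)(50.00) + (1900.00)(10.00) + (1900.00)(90.00) = 300000.00 mm³
x_c = 288300.00 / 6000.00 = 48.05 mm
y_c = 300000.00 / 6000.00 = 50.00 mm

x_c = 48.05 mm, y_c = 50.00 mm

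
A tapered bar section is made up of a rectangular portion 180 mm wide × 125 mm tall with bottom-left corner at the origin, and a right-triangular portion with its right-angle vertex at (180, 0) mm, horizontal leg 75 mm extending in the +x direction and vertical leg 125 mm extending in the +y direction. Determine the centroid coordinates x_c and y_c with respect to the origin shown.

x_c = 109.83 mm, y_c = 58.91 mm

Part | A | x̄ᵢ | ȳᵢ | A·x̄ᵢ | A·ȳᵢ
rectangular portion | 22500.00 | 90.00 | 62.50 | 2025000.00 | 1406250.00
triangular portion | 4687.50 | 205.00 | 41.67 | 960937.50 | 195312.50
Σ | 27187.50 |  |  | 2985937.50 | 1601562.50
x_c = 2985937.50 / 27187.50 = 109.83 mm
y_c = 1601562.50 / 27187.50 = 58.91 mm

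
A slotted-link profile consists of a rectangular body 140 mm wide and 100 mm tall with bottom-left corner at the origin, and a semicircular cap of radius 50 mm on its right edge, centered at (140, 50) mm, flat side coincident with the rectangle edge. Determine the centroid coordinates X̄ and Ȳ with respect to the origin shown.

rectangular body: A = 140 × 100 = 14000.00, centroid at (70.00, 50.00).
semicircular end: A = ½π·50² = 3926.99, centroid at (161.22, 50.00).
ΣA = 17926.99 mm², ΣAX̄ = 1613112.05 mm³, ΣAȲ = 896349.54 mm³.
X̄ = 1613112.05/17926.99 = 89.98 mm; Ȳ = 896349.54/17926.99 = 50.00 mm.

X̄ = 89.98 mm, Ȳ = 50.00 mm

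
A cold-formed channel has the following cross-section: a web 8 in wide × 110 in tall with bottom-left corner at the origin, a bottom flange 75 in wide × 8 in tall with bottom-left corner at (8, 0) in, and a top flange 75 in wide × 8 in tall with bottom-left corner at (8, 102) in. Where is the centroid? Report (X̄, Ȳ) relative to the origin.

web: A = 8 × 110 = 880.00, centroid at (4.00, 55.00).
bottom flange: A = 75 × 8 = 600.00, centroid at (45.50, 4.00).
top flange: A = 75 × 8 = 600.00, centroid at (45.50, 106.00).
ΣA = 2080.00 in²
ΣAX̄ = (880.00)(4.00) + (600.00)(45.50) + (600.00)(45.50) = 58120.00 in³
ΣAȲ = (880.00)(55.00) + (600.00)(4.00) + (600.00)(106.00) = 114400.00 in³
X̄ = 58120.00 / 2080.00 = 27.94 in
Ȳ = 114400.00 / 2080.00 = 55.00 in

X̄ = 27.94 in, Ȳ = 55.00 in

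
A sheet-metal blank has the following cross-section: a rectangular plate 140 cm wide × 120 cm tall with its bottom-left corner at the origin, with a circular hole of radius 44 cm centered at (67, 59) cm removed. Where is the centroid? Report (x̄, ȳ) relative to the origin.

x̄ = 71.70 cm, ȳ = 60.57 cm

Part | A | x̄ᵢ | ȳᵢ | A·x̄ᵢ | A·ȳᵢ
plate | 16800.00 | 70.00 | 60.00 | 1176000.00 | 1008000.00
hole | -6082.12 | 67.00 | 59.00 | -407502.27 | -358845.28
Σ | 10717.88 |  |  | 768497.73 | 649154.72
x̄ = 768497.73 / 10717.88 = 71.70 cm
ȳ = 649154.72 / 10717.88 = 60.57 cm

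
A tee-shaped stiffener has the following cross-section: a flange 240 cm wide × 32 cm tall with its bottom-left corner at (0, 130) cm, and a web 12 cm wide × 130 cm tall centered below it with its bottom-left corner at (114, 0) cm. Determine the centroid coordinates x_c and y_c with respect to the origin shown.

x_c = 120.00 cm, y_c = 132.32 cm

web: A = 12 × 130 = 1560.00, centroid at (120.00, 65.00).
flange: A = 240 × 32 = 7680.00, centroid at (120.00, 146.00).
ΣA = 9240.00 cm², ΣAx_c = 1108800.00 cm³, ΣAy_c = 1222680.00 cm³.
x_c = 1108800.00/9240.00 = 120.00 cm; y_c = 1222680.00/9240.00 = 132.32 cm.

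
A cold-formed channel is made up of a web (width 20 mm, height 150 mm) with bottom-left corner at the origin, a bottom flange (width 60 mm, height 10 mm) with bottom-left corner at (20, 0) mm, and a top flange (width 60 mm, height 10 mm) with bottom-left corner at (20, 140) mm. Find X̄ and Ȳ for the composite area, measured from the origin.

X̄ = 21.43 mm, Ȳ = 75.00 mm

Part | A | x̄ᵢ | ȳᵢ | A·x̄ᵢ | A·ȳᵢ
web | 3000.00 | 10.00 | 75.00 | 30000.00 | 225000.00
bottom flange | 600.00 | 50.00 | 5.00 | 30000.00 | 3000.00
top flange | 600.00 | 50.00 | 145.00 | 30000.00 | 87000.00
Σ | 4200.00 |  |  | 90000.00 | 315000.00
X̄ = 90000.00 / 4200.00 = 21.43 mm
Ȳ = 315000.00 / 4200.00 = 75.00 mm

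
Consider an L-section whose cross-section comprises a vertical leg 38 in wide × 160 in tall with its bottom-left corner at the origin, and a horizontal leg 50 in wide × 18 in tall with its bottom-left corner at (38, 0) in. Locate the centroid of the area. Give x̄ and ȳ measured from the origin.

Part | A | x̄ᵢ | ȳᵢ | A·x̄ᵢ | A·ȳᵢ
vertical leg | 6080.00 | 19.00 | 80.00 | 115520.00 | 486400.00
horizontal leg | 900.00 | 63.00 | 9.00 | 56700.00 | 8100.00
Σ | 6980.00 |  |  | 172220.00 | 494500.00
x̄ = 172220.00 / 6980.00 = 24.67 in
ȳ = 494500.00 / 6980.00 = 70.85 in

x̄ = 24.67 in, ȳ = 70.85 in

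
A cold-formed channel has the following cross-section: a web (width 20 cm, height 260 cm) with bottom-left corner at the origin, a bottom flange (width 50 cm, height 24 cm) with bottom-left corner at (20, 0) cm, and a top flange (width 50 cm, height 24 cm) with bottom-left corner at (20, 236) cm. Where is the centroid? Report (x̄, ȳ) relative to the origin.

Part | A | x̄ᵢ | ȳᵢ | A·x̄ᵢ | A·ȳᵢ
web | 5200.00 | 10.00 | 130.00 | 52000.00 | 676000.00
bottom flange | 1200.00 | 45.00 | 12.00 | 54000.00 | 14400.00
top flange | 1200.00 | 45.00 | 248.00 | 54000.00 | 297600.00
Σ | 7600.00 |  |  | 160000.00 | 988000.00
x̄ = 160000.00 / 7600.00 = 21.05 cm
ȳ = 988000.00 / 7600.00 = 130.00 cm

x̄ = 21.05 cm, ȳ = 130.00 cm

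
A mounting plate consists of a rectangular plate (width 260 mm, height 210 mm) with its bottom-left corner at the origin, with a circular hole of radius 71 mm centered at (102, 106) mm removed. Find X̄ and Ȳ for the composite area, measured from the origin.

plate: A = 260 × 210 = 54600.00, centroid at (130.00, 105.00).
hole: A = −π·71² = -15836.77, centroid at (102.00, 106.00).
ΣA = 38763.23 mm²
ΣAX̄ = (54600.00)(130.00) + (-15836.77)(102.00) = 5482649.61 mm³
ΣAȲ = (54600.00)(105.00) + (-15836.77)(106.00) = 4054302.53 mm³
X̄ = 5482649.61 / 38763.23 = 141.44 mm
Ȳ = 4054302.53 / 38763.23 = 104.59 mm

X̄ = 141.44 mm, Ȳ = 104.59 mm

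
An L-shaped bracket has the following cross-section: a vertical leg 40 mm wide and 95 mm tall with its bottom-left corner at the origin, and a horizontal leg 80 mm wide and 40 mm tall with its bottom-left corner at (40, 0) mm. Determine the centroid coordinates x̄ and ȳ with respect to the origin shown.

vertical leg: A = 40 × 95 = 3800.00, centroid at (20.00, 47.50).
horizontal leg: A = 80 × 40 = 3200.00, centroid at (80.00, 20.00).
ΣA = 7000.00 mm², ΣAx̄ = 332000.00 mm³, ΣAȳ = 244500.00 mm³.
x̄ = 332000.00/7000.00 = 47.43 mm; ȳ = 244500.00/7000.00 = 34.93 mm.

x̄ = 47.43 mm, ȳ = 34.93 mm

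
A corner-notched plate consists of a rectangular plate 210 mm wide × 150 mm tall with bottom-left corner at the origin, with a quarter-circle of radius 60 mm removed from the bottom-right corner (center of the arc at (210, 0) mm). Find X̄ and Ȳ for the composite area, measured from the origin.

X̄ = 97.16 mm, Ȳ = 79.88 mm

plate: A = 210 × 150 = 31500.00, centroid at (105.00, 75.00).
removed quarter-circle: A = −¼π·60² = -2827.43, centroid at (184.54, 25.46).
ΣA = 28672.57 mm², ΣAX̄ = 2785738.99 mm³, ΣAȲ = 2290500.00 mm³.
X̄ = 2785738.99/28672.57 = 97.16 mm; Ȳ = 2290500.00/28672.57 = 79.88 mm.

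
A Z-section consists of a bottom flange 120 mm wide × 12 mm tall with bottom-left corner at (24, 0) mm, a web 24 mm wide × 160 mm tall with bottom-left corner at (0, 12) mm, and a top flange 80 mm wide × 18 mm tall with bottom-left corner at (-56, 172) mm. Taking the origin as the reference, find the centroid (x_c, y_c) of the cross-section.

bottom flange: A = 120 × 12 = 1440.00, centroid at (84.00, 6.00).
web: A = 24 × 160 = 3840.00, centroid at (12.00, 92.00).
top flange: A = 80 × 18 = 1440.00, centroid at (-16.00, 181.00).
ΣA = 6720.00 mm², ΣAx_c = 144000.00 mm³, ΣAy_c = 622560.00 mm³.
x_c = 144000.00/6720.00 = 21.43 mm; y_c = 622560.00/6720.00 = 92.64 mm.

x_c = 21.43 mm, y_c = 92.64 mm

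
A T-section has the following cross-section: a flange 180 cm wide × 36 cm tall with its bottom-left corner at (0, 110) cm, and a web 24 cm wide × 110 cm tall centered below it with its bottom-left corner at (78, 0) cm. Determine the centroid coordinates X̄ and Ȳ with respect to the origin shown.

web: A = 24 × 110 = 2640.00, centroid at (90.00, 55.00).
flange: A = 180 × 36 = 6480.00, centroid at (90.00, 128.00).
ΣA = 9120.00 cm², ΣAX̄ = 820800.00 cm³, ΣAȲ = 974640.00 cm³.
X̄ = 820800.00/9120.00 = 90.00 cm; Ȳ = 974640.00/9120.00 = 106.87 cm.

X̄ = 90.00 cm, Ȳ = 106.87 cm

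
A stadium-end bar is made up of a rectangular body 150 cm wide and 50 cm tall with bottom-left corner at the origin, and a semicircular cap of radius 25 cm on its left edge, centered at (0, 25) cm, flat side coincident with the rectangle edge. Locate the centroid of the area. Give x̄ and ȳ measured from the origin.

x̄ = 65.09 cm, ȳ = 25.00 cm

Part | A | x̄ᵢ | ȳᵢ | A·x̄ᵢ | A·ȳᵢ
rectangular body | 7500.00 | 75.00 | 25.00 | 562500.00 | 187500.00
semicircular end | 981.75 | -10.61 | 25.00 | -10416.67 | 24543.69
Σ | 8481.75 |  |  | 552083.33 | 212043.69
x̄ = 552083.33 / 8481.75 = 65.09 cm
ȳ = 212043.69 / 8481.75 = 25.00 cm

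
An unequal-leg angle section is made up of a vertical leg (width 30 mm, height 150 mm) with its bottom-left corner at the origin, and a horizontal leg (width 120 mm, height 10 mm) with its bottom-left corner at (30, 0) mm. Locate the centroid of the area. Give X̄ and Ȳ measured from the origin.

X̄ = 30.79 mm, Ȳ = 60.26 mm

vertical leg: A = 30 × 150 = 4500.00, centroid at (15.00, 75.00).
horizontal leg: A = 120 × 10 = 1200.00, centroid at (90.00, 5.00).
ΣA = 5700.00 mm²
ΣAX̄ = (4500.00)(15.00) + (1200.00)(90.00) = 175500.00 mm³
ΣAȲ = (4500.00)(75.00) + (1200.00)(5.00) = 343500.00 mm³
X̄ = 175500.00 / 5700.00 = 30.79 mm
Ȳ = 343500.00 / 5700.00 = 60.26 mm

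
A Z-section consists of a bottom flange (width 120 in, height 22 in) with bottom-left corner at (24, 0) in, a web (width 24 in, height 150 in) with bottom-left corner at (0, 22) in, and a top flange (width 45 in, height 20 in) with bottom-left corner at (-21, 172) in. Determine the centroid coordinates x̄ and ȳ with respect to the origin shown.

x̄ = 37.30 in, ȳ = 75.92 in

bottom flange: A = 120 × 22 = 2640.00, centroid at (84.00, 11.00).
web: A = 24 × 150 = 3600.00, centroid at (12.00, 97.00).
top flange: A = 45 × 20 = 900.00, centroid at (1.50, 182.00).
ΣA = 7140.00 in²
ΣAx̄ = (2640.00)(84.00) + (3600.00)(12.00) + (900.00)(1.50) = 266310.00 in³
ΣAȳ = (2640.00)(11.00) + (3600.00)(97.00) + (900.00)(182.00) = 542040.00 in³
x̄ = 266310.00 / 7140.00 = 37.30 in
ȳ = 542040.00 / 7140.00 = 75.92 in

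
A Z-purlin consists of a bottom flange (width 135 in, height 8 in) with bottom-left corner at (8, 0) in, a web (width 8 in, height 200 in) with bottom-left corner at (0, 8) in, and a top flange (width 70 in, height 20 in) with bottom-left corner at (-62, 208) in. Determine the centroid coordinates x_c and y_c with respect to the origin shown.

bottom flange: A = 135 × 8 = 1080.00, centroid at (75.50, 4.00).
web: A = 8 × 200 = 1600.00, centroid at (4.00, 108.00).
top flange: A = 70 × 20 = 1400.00, centroid at (-27.00, 218.00).
ΣA = 4080.00 in², ΣAx_c = 50140.00 in³, ΣAy_c = 482320.00 in³.
x_c = 50140.00/4080.00 = 12.29 in; y_c = 482320.00/4080.00 = 118.22 in.

x_c = 12.29 in, y_c = 118.22 in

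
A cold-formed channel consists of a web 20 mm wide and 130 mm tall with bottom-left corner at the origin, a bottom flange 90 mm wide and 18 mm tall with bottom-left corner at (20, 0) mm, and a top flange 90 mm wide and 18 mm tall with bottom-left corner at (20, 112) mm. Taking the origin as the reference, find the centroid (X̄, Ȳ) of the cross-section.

X̄ = 40.51 mm, Ȳ = 65.00 mm

Part | A | x̄ᵢ | ȳᵢ | A·x̄ᵢ | A·ȳᵢ
web | 2600.00 | 10.00 | 65.00 | 26000.00 | 169000.00
bottom flange | 1620.00 | 65.00 | 9.00 | 105300.00 | 14580.00
top flange | 1620.00 | 65.00 | 121.00 | 105300.00 | 196020.00
Σ | 5840.00 |  |  | 236600.00 | 379600.00
X̄ = 236600.00 / 5840.00 = 40.51 mm
Ȳ = 379600.00 / 5840.00 = 65.00 mm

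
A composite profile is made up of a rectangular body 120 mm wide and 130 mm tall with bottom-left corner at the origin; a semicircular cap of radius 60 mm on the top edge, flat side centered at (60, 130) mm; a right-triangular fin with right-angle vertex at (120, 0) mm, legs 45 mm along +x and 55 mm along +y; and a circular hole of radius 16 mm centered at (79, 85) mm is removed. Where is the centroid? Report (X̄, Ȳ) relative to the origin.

Part | A | x̄ᵢ | ȳᵢ | A·x̄ᵢ | A·ȳᵢ
rectangular body | 15600.00 | 60.00 | 65.00 | 936000.00 | 1014000.00
semicircular top | 5654.87 | 60.00 | 155.46 | 339292.01 | 879132.68
triangular fin | 1237.50 | 135.00 | 18.33 | 167062.50 | 22687.50
hole | -804.25 | 79.00 | 85.00 | -63535.57 | -68361.06
Σ | 21688.12 |  |  | 1378818.94 | 1847459.12
X̄ = 1378818.94 / 21688.12 = 63.57 mm
Ȳ = 1847459.12 / 21688.12 = 85.18 mm

X̄ = 63.57 mm, Ȳ = 85.18 mm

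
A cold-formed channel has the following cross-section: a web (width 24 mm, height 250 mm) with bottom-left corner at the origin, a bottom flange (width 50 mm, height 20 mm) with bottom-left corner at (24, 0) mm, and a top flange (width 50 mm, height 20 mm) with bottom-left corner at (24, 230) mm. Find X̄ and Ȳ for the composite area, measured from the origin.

X̄ = 21.25 mm, Ȳ = 125.00 mm

web: A = 24 × 250 = 6000.00, centroid at (12.00, 125.00).
bottom flange: A = 50 × 20 = 1000.00, centroid at (49.00, 10.00).
top flange: A = 50 × 20 = 1000.00, centroid at (49.00, 240.00).
ΣA = 8000.00 mm²
ΣAX̄ = (6000.00)(12.00) + (1000.00)(49.00) + (1000.00)(49.00) = 170000.00 mm³
ΣAȲ = (6000.00)(125.00) + (1000.00)(10.00) + (1000.00)(240.00) = 1000000.00 mm³
X̄ = 170000.00 / 8000.00 = 21.25 mm
Ȳ = 1000000.00 / 8000.00 = 125.00 mm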